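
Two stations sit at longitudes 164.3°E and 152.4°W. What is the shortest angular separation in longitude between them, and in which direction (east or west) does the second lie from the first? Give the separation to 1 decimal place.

43.3° east

Raw difference: -152.4 − 164.3 = -316.7°.
Normalise into (−180°, 180°]: -316.7° + 360° = 43.3°.
Positive ⇒ the second point lies to the east; separation 43.3°.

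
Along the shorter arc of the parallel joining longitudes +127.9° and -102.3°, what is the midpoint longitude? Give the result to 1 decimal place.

-167.2°

Signed shortest Δλ from +127.9° to -102.3° is +129.8°.
Midpoint longitude = +127.9° + (+129.8°)/2 = +127.9° + 64.9° = +192.8°.
Normalise into (−180°, 180°]: -167.2°.
(The naïve average (+127.9 + -102.3)/2 = 12.8° is on the wrong side of the globe.)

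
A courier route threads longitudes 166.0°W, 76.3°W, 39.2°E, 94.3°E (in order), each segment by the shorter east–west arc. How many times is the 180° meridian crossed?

Leg 1: -166.0° → -76.3°, shortest Δλ = 89.7° (east) — does not cross 180°.
Leg 2: -76.3° → +39.2°, shortest Δλ = 115.5° (east) — does not cross 180°.
Leg 3: +39.2° → +94.3°, shortest Δλ = 55.1° (east) — does not cross 180°.
Total crossings: 0.

0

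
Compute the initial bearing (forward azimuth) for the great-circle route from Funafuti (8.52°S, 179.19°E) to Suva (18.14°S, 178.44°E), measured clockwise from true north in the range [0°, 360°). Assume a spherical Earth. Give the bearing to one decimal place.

184.3°

Δλ = 178.44 − 179.19 = -0.75°.
θ = atan2( sin Δλ · cos φ₂ , cos φ₁ · sin φ₂ − sin φ₁ · cos φ₂ · cos Δλ )
  = atan2(-0.01244, -0.16712) = -175.743° → normalised to [0°, 360°): 184.257°.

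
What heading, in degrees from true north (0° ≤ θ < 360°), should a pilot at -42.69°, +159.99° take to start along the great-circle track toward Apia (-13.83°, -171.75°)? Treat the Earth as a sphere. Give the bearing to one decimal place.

48.7°

Δλ = -171.75 − 159.99 = -331.74°; wrapped into (−180°, 180°]: 28.26°.
θ = atan2( sin Δλ · cos φ₂ , cos φ₁ · sin φ₂ − sin φ₁ · cos φ₂ · cos Δλ )
  = atan2(0.45975, 0.40420) = 48.679° → normalised to [0°, 360°): 48.679°.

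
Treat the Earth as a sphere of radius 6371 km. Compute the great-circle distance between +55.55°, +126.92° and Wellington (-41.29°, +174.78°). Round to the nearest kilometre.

Δλ = 174.78 − 126.92 = 47.86°.
Δφ = -41.29 − 55.55 = -96.84°.
a = sin²(Δφ/2) + cos φ₁ · cos φ₂ · sin²(Δλ/2) = 0.629480.
c = 2·atan2(√a, √(1−a)) = 1.83274 rad → d = 6371·c ≈ 11676.40 km.

11676 km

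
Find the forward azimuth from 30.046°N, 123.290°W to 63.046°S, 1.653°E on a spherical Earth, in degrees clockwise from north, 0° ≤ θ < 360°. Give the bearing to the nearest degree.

Δλ = 1.653 − -123.290 = 124.943°.
θ = atan2( sin Δλ · cos φ₂ , cos φ₁ · sin φ₂ − sin φ₁ · cos φ₂ · cos Δλ )
  = atan2(0.37156, -0.64160) = 149.924° → normalised to [0°, 360°): 149.924°.

150°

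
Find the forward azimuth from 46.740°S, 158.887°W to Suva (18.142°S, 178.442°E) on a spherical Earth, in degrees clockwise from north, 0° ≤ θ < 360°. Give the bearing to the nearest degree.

319°

Δλ = 178.442 − -158.887 = 337.329°; wrapped into (−180°, 180°]: -22.671°.
θ = atan2( sin Δλ · cos φ₂ , cos φ₁ · sin φ₂ − sin φ₁ · cos φ₂ · cos Δλ )
  = atan2(-0.36628, 0.42519) = -40.743° → normalised to [0°, 360°): 319.257°.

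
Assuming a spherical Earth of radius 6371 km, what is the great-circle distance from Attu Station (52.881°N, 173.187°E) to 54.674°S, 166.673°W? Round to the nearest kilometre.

Δλ = -166.673 − 173.187 = -339.860°; wrapped into (−180°, 180°]: 20.140°.
Δφ = -54.674 − 52.881 = -107.555°.
a = sin²(Δφ/2) + cos φ₁ · cos φ₂ · sin²(Δλ/2) = 0.661479.
c = 2·atan2(√a, √(1−a)) = 1.89965 rad → d = 6371·c ≈ 12102.67 km.

12103 km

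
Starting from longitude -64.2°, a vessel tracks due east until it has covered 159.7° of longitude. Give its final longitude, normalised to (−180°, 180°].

+95.5°

Start at -64.2°; shift +159.7° → +95.5°.
+95.5° already lies in (−180°, 180°].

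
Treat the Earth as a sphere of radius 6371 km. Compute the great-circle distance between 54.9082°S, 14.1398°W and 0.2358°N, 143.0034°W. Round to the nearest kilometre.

Δλ = -143.0034 − -14.1398 = -128.8636°.
Δφ = 0.2358 − -54.9082 = 55.1440°.
a = sin²(Δφ/2) + cos φ₁ · cos φ₂ · sin²(Δλ/2) = 0.682044.
c = 2·atan2(√a, √(1−a)) = 1.94345 rad → d = 6371·c ≈ 12381.72 km.

12382 km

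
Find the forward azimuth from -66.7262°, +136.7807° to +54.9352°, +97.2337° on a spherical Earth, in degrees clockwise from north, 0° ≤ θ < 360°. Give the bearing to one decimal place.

Δλ = 97.2337 − 136.7807 = -39.5470°.
θ = atan2( sin Δλ · cos φ₂ , cos φ₁ · sin φ₂ − sin φ₁ · cos φ₂ · cos Δλ )
  = atan2(-0.36579, 0.73036) = -26.603° → normalised to [0°, 360°): 333.397°.

333.4°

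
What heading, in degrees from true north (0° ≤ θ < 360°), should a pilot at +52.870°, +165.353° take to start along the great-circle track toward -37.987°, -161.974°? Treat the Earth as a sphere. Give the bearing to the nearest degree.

Δλ = -161.974 − 165.353 = -327.327°; wrapped into (−180°, 180°]: 32.673°.
θ = atan2( sin Δλ · cos φ₂ , cos φ₁ · sin φ₂ − sin φ₁ · cos φ₂ · cos Δλ )
  = atan2(0.42548, -0.90046) = 154.709° → normalised to [0°, 360°): 154.709°.

155°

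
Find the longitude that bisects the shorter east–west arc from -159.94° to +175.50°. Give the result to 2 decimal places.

Signed shortest Δλ from -159.94° to +175.50° is -24.56°.
Midpoint longitude = -159.94° + (-24.56°)/2 = -159.94° − 12.28° = -172.22°.
(The naïve average (-159.94 + +175.50)/2 = 7.78° is on the wrong side of the globe.)

-172.22°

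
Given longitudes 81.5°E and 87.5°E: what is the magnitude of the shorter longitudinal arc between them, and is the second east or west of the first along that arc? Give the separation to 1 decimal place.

6.0° east

Raw difference: 87.5 − 81.5 = 6.0°.
Normalise into (−180°, 180°]: 6.0° stays 6.0°.
Positive ⇒ the second point lies to the east; separation 6.0°.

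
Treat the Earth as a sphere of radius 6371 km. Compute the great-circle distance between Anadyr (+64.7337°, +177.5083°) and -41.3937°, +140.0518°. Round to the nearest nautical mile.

Δλ = 140.0518 − 177.5083 = -37.4565°.
Δφ = -41.3937 − 64.7337 = -106.1274°.
a = sin²(Δφ/2) + cos φ₁ · cos φ₂ · sin²(Δλ/2) = 0.671897.
c = 2·atan2(√a, √(1−a)) = 1.92175 rad → d = 6371·c ≈ 12243.47 km ≈ 6610.95 nmi.

6611 nmi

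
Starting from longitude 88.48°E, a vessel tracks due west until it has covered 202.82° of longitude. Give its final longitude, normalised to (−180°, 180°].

Start at +88.48°; shift −202.82° → -114.34°.
-114.34° already lies in (−180°, 180°].

114.34°W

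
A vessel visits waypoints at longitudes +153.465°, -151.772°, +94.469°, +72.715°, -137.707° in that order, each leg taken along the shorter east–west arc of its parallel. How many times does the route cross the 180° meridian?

3

Leg 1: +153.465° → -151.772°, shortest Δλ = 54.763° (east) — crosses 180°.
Leg 2: -151.772° → +94.469°, shortest Δλ = -113.759° (west) — crosses 180°.
Leg 3: +94.469° → +72.715°, shortest Δλ = -21.754° (west) — does not cross 180°.
Leg 4: +72.715° → -137.707°, shortest Δλ = 149.578° (east) — crosses 180°.
Total crossings: 3.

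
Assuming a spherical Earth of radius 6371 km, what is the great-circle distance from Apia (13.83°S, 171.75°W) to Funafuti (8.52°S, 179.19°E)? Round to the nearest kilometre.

1151 km

Δλ = 179.19 − -171.75 = 350.94°; wrapped into (−180°, 180°]: -9.06°.
Δφ = -8.52 − -13.83 = 5.31°.
a = sin²(Δφ/2) + cos φ₁ · cos φ₂ · sin²(Δλ/2) = 0.008136.
c = 2·atan2(√a, √(1−a)) = 0.18065 rad → d = 6371·c ≈ 1150.89 km.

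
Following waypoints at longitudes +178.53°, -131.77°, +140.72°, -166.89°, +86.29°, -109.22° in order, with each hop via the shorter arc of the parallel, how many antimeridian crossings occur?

Leg 1: +178.53° → -131.77°, shortest Δλ = 49.7° (east) — crosses 180°.
Leg 2: -131.77° → +140.72°, shortest Δλ = -87.51° (west) — crosses 180°.
Leg 3: +140.72° → -166.89°, shortest Δλ = 52.39° (east) — crosses 180°.
Leg 4: -166.89° → +86.29°, shortest Δλ = -106.82° (west) — crosses 180°.
Leg 5: +86.29° → -109.22°, shortest Δλ = 164.49° (east) — crosses 180°.
Total crossings: 5.

5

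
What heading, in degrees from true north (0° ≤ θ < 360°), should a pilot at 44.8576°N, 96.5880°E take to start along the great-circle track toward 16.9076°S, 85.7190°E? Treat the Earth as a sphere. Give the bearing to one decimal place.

Δλ = 85.7190 − 96.5880 = -10.8690°.
θ = atan2( sin Δλ · cos φ₂ , cos φ₁ · sin φ₂ − sin φ₁ · cos φ₂ · cos Δλ )
  = atan2(-0.18041, -0.86891) = -168.270° → normalised to [0°, 360°): 191.730°.

191.7°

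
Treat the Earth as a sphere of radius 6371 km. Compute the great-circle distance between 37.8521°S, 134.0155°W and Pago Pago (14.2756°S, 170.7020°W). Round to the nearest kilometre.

Δλ = -170.7020 − -134.0155 = -36.6865°.
Δφ = -14.2756 − -37.8521 = 23.5765°.
a = sin²(Δφ/2) + cos φ₁ · cos φ₂ · sin²(Δλ/2) = 0.117525.
c = 2·atan2(√a, √(1−a)) = 0.69983 rad → d = 6371·c ≈ 4458.63 km.

4459 km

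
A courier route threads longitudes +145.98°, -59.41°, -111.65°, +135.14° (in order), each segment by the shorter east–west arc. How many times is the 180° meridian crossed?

Leg 1: +145.98° → -59.41°, shortest Δλ = 154.61° (east) — crosses 180°.
Leg 2: -59.41° → -111.65°, shortest Δλ = -52.24° (west) — does not cross 180°.
Leg 3: -111.65° → +135.14°, shortest Δλ = -113.21° (west) — crosses 180°.
Total crossings: 2.

2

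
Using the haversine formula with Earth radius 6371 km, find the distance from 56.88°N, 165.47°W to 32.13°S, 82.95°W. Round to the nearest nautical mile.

6764 nmi

Δλ = -82.95 − -165.47 = 82.52°.
Δφ = -32.13 − 56.88 = -89.01°.
a = sin²(Δφ/2) + cos φ₁ · cos φ₂ · sin²(Δλ/2) = 0.692598.
c = 2·atan2(√a, √(1−a)) = 1.96622 rad → d = 6371·c ≈ 12526.77 km ≈ 6763.92 nmi.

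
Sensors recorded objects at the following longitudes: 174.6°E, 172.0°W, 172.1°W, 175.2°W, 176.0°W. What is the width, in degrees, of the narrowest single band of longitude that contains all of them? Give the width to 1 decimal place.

13.4°

Sort the longitudes: -176.0°, -175.2°, -172.1°, -172.0°, +174.6°.
Eastward gaps between consecutive values (wrapping around): 0.8°, 3.1°, 0.1°, 346.6°, 9.4°.
Largest gap = 346.6° ⇒ minimal covering band is its complement: 360° − 346.6° = 13.4°.
Band runs from +174.6° eastward to -172.0°, crossing the antimeridian.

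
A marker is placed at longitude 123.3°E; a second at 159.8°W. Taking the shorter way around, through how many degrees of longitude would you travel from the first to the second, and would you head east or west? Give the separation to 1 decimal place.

Raw difference: -159.8 − 123.3 = -283.1°.
Normalise into (−180°, 180°]: -283.1° + 360° = 76.9°.
Positive ⇒ the second point lies to the east; separation 76.9°.

76.9° east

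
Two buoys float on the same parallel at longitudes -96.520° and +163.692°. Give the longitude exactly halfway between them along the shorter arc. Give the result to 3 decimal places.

Signed shortest Δλ from -96.520° to +163.692° is -99.788°.
Midpoint longitude = -96.520° + (-99.788°)/2 = -96.520° − 49.894° = -146.414°.
(The naïve average (-96.520 + +163.692)/2 = 33.586° is on the wrong side of the globe.)

-146.414°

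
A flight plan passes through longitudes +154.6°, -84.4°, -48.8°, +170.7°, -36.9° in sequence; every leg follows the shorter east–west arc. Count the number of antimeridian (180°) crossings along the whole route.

3

Leg 1: +154.6° → -84.4°, shortest Δλ = 121.0° (east) — crosses 180°.
Leg 2: -84.4° → -48.8°, shortest Δλ = 35.6° (east) — does not cross 180°.
Leg 3: -48.8° → +170.7°, shortest Δλ = -140.5° (west) — crosses 180°.
Leg 4: +170.7° → -36.9°, shortest Δλ = 152.4° (east) — crosses 180°.
Total crossings: 3.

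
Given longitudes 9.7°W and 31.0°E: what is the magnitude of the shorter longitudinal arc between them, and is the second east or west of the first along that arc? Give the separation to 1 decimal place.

Raw difference: 31.0 − -9.7 = 40.7°.
Normalise into (−180°, 180°]: 40.7° stays 40.7°.
Positive ⇒ the second point lies to the east; separation 40.7°.

40.7° east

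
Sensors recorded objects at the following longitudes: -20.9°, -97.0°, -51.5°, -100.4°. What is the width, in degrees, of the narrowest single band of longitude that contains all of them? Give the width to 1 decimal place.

79.5°

Sort the longitudes: -100.4°, -97.0°, -51.5°, -20.9°.
Eastward gaps between consecutive values (wrapping around): 3.4°, 45.5°, 30.6°, 280.5°.
Largest gap = 280.5° ⇒ minimal covering band is its complement: 360° − 280.5° = 79.5°.
Band runs from -100.4° eastward to -20.9°.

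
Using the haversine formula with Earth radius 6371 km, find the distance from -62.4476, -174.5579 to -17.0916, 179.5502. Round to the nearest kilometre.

5064 km

Δλ = 179.5502 − -174.5579 = 354.1081°; wrapped into (−180°, 180°]: -5.8919°.
Δφ = -17.0916 − -62.4476 = 45.3560°.
a = sin²(Δφ/2) + cos φ₁ · cos φ₂ · sin²(Δλ/2) = 0.149818.
c = 2·atan2(√a, √(1−a)) = 0.79489 rad → d = 6371·c ≈ 5064.24 km.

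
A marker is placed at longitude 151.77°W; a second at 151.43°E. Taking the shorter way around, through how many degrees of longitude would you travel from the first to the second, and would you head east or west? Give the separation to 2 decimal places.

56.80° west

Raw difference: 151.43 − -151.77 = 303.2°.
Normalise into (−180°, 180°]: 303.2° − 360° = -56.8°.
Negative ⇒ the second point lies to the west; separation 56.80°.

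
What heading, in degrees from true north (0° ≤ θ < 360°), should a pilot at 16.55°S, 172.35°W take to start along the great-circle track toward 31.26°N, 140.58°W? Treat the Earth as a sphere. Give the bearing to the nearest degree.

33°

Δλ = -140.58 − -172.35 = 31.77°.
θ = atan2( sin Δλ · cos φ₂ , cos φ₁ · sin φ₂ − sin φ₁ · cos φ₂ · cos Δλ )
  = atan2(0.45007, 0.70444) = 32.575° → normalised to [0°, 360°): 32.575°.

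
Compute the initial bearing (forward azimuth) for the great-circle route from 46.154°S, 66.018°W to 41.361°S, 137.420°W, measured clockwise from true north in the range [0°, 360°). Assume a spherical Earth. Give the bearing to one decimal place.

248.2°

Δλ = -137.420 − -66.018 = -71.402°.
θ = atan2( sin Δλ · cos φ₂ , cos φ₁ · sin φ₂ − sin φ₁ · cos φ₂ · cos Δλ )
  = atan2(-0.71137, -0.28511) = -111.841° → normalised to [0°, 360°): 248.159°.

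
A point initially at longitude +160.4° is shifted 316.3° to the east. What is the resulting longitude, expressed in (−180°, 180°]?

+116.7°

Start at +160.4°; shift +316.3° → +476.7°.
+476.7° lies outside (−180°, 180°]; subtract 360° → +116.7°.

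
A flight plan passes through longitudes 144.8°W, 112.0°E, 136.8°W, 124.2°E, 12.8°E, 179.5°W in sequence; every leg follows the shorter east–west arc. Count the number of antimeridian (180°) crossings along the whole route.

Leg 1: -144.8° → +112.0°, shortest Δλ = -103.2° (west) — crosses 180°.
Leg 2: +112.0° → -136.8°, shortest Δλ = 111.2° (east) — crosses 180°.
Leg 3: -136.8° → +124.2°, shortest Δλ = -99.0° (west) — crosses 180°.
Leg 4: +124.2° → +12.8°, shortest Δλ = -111.4° (west) — does not cross 180°.
Leg 5: +12.8° → -179.5°, shortest Δλ = 167.7° (east) — crosses 180°.
Total crossings: 4.

4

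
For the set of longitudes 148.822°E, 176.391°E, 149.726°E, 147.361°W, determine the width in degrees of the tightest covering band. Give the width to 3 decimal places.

63.817°

Sort the longitudes: -147.361°, +148.822°, +149.726°, +176.391°.
Eastward gaps between consecutive values (wrapping around): 296.183°, 0.904°, 26.665°, 36.248°.
Largest gap = 296.183° ⇒ minimal covering band is its complement: 360° − 296.183° = 63.817°.
Band runs from +148.822° eastward to -147.361°, crossing the antimeridian.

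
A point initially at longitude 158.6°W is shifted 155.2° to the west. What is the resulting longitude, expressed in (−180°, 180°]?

46.2°E

Start at -158.6°; shift −155.2° → -313.8°.
-313.8° lies outside (−180°, 180°]; add 360° → +46.2°.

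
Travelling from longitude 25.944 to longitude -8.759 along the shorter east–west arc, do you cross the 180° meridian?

No

Signed shortest Δλ = ((-8.759 − 25.944 + 180) mod 360) − 180 = -34.703°.
Going west by 34.703° from +25.944° reaches -8.759° without touching 180°.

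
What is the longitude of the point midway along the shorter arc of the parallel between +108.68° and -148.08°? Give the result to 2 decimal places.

Signed shortest Δλ from +108.68° to -148.08° is +103.24°.
Midpoint longitude = +108.68° + (+103.24°)/2 = +108.68° + 51.62° = +160.30°.
(The naïve average (+108.68 + -148.08)/2 = -19.7° is on the wrong side of the globe.)

+160.30°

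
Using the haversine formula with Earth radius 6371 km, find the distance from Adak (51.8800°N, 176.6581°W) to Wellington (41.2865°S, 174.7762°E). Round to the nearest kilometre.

10393 km

Δλ = 174.7762 − -176.6581 = 351.4343°; wrapped into (−180°, 180°]: -8.5657°.
Δφ = -41.2865 − 51.8800 = -93.1665°.
a = sin²(Δφ/2) + cos φ₁ · cos φ₂ · sin²(Δλ/2) = 0.530206.
c = 2·atan2(√a, √(1−a)) = 1.63124 rad → d = 6371·c ≈ 10392.66 km.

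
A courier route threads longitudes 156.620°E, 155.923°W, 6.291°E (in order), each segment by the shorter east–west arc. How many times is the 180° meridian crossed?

Leg 1: +156.620° → -155.923°, shortest Δλ = 47.457° (east) — crosses 180°.
Leg 2: -155.923° → +6.291°, shortest Δλ = 162.214° (east) — does not cross 180°.
Total crossings: 1.

1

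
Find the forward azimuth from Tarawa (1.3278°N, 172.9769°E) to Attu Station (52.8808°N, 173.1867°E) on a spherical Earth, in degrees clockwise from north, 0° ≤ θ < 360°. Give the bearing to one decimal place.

0.2°

Δλ = 173.1867 − 172.9769 = 0.2098°.
θ = atan2( sin Δλ · cos φ₂ , cos φ₁ · sin φ₂ − sin φ₁ · cos φ₂ · cos Δλ )
  = atan2(0.00221, 0.78318) = 0.162° → normalised to [0°, 360°): 0.162°.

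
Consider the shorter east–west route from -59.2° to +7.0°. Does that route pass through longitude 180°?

No

Signed shortest Δλ = ((7.0 − -59.2 + 180) mod 360) − 180 = 66.2°.
Going east by 66.2° from -59.2° reaches +7.0° without touching 180°.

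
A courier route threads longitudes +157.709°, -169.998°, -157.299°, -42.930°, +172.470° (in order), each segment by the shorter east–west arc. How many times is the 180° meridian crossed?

2

Leg 1: +157.709° → -169.998°, shortest Δλ = 32.293° (east) — crosses 180°.
Leg 2: -169.998° → -157.299°, shortest Δλ = 12.699° (east) — does not cross 180°.
Leg 3: -157.299° → -42.930°, shortest Δλ = 114.369° (east) — does not cross 180°.
Leg 4: -42.930° → +172.470°, shortest Δλ = -144.6° (west) — crosses 180°.
Total crossings: 2.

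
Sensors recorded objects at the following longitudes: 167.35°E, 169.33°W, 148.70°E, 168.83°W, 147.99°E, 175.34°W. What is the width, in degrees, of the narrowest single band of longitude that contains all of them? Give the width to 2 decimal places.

Sort the longitudes: -175.34°, -169.33°, -168.83°, +147.99°, +148.70°, +167.35°.
Eastward gaps between consecutive values (wrapping around): 6.01°, 0.50°, 316.82°, 0.71°, 18.65°, 17.31°.
Largest gap = 316.82° ⇒ minimal covering band is its complement: 360° − 316.82° = 43.18°.
Band runs from +147.99° eastward to -168.83°, crossing the antimeridian.

43.18°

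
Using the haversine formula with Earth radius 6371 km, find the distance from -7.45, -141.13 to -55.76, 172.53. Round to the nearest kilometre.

6728 km

Δλ = 172.53 − -141.13 = 313.66°; wrapped into (−180°, 180°]: -46.34°.
Δφ = -55.76 − -7.45 = -48.31°.
a = sin²(Δφ/2) + cos φ₁ · cos φ₂ · sin²(Δλ/2) = 0.253821.
c = 2·atan2(√a, √(1−a)) = 1.05600 rad → d = 6371·c ≈ 6727.77 km.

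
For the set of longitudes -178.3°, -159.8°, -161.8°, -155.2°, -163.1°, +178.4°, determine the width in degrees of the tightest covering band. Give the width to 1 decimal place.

26.4°

Sort the longitudes: -178.3°, -163.1°, -161.8°, -159.8°, -155.2°, +178.4°.
Eastward gaps between consecutive values (wrapping around): 15.2°, 1.3°, 2.0°, 4.6°, 333.6°, 3.3°.
Largest gap = 333.6° ⇒ minimal covering band is its complement: 360° − 333.6° = 26.4°.
Band runs from +178.4° eastward to -155.2°, crossing the antimeridian.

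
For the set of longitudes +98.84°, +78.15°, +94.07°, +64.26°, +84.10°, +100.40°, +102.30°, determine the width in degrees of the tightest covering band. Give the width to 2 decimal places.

Sort the longitudes: +64.26°, +78.15°, +84.10°, +94.07°, +98.84°, +100.40°, +102.30°.
Eastward gaps between consecutive values (wrapping around): 13.89°, 5.95°, 9.97°, 4.77°, 1.56°, 1.90°, 321.96°.
Largest gap = 321.96° ⇒ minimal covering band is its complement: 360° − 321.96° = 38.04°.
Band runs from +64.26° eastward to +102.30°.

38.04°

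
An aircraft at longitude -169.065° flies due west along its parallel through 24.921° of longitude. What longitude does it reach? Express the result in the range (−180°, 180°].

Start at -169.065°; shift −24.921° → -193.986°.
-193.986° lies outside (−180°, 180°]; add 360° → +166.014°.

+166.014°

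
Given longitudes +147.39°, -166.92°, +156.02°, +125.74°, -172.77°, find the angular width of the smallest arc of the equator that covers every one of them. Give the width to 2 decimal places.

Sort the longitudes: -172.77°, -166.92°, +125.74°, +147.39°, +156.02°.
Eastward gaps between consecutive values (wrapping around): 5.85°, 292.66°, 21.65°, 8.63°, 31.21°.
Largest gap = 292.66° ⇒ minimal covering band is its complement: 360° − 292.66° = 67.34°.
Band runs from +125.74° eastward to -166.92°, crossing the antimeridian.

67.34°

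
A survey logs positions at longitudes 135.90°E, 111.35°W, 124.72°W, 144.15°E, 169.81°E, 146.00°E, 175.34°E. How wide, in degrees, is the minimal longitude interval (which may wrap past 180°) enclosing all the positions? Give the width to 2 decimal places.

112.75°

Sort the longitudes: -124.72°, -111.35°, +135.90°, +144.15°, +146.00°, +169.81°, +175.34°.
Eastward gaps between consecutive values (wrapping around): 13.37°, 247.25°, 8.25°, 1.85°, 23.81°, 5.53°, 59.94°.
Largest gap = 247.25° ⇒ minimal covering band is its complement: 360° − 247.25° = 112.75°.
Band runs from +135.90° eastward to -111.35°, crossing the antimeridian.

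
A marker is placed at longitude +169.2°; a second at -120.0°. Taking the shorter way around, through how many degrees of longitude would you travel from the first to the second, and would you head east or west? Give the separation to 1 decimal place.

70.8° east

Raw difference: -120.0 − 169.2 = -289.2°.
Normalise into (−180°, 180°]: -289.2° + 360° = 70.8°.
Positive ⇒ the second point lies to the east; separation 70.8°.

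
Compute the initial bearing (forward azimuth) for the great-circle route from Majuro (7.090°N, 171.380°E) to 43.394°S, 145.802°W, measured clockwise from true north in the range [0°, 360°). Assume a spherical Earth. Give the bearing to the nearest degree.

Δλ = -145.802 − 171.380 = -317.182°; wrapped into (−180°, 180°]: 42.818°.
θ = atan2( sin Δλ · cos φ₂ , cos φ₁ · sin φ₂ − sin φ₁ · cos φ₂ · cos Δλ )
  = atan2(0.49388, -0.74755) = 146.548° → normalised to [0°, 360°): 146.548°.

147°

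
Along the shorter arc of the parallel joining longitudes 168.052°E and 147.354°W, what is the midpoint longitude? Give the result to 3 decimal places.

169.651°W

Signed shortest Δλ from +168.052° to -147.354° is +44.594°.
Midpoint longitude = +168.052° + (+44.594°)/2 = +168.052° + 22.297° = +190.349°.
Normalise into (−180°, 180°]: -169.651°.
(The naïve average (+168.052 + -147.354)/2 = 10.349° is on the wrong side of the globe.)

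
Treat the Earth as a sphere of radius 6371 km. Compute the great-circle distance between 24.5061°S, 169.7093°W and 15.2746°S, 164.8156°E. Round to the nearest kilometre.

Δλ = 164.8156 − -169.7093 = 334.5249°; wrapped into (−180°, 180°]: -25.4751°.
Δφ = -15.2746 − -24.5061 = 9.2315°.
a = sin²(Δφ/2) + cos φ₁ · cos φ₂ · sin²(Δλ/2) = 0.049148.
c = 2·atan2(√a, √(1−a)) = 0.44710 rad → d = 6371·c ≈ 2848.48 km.

2848 km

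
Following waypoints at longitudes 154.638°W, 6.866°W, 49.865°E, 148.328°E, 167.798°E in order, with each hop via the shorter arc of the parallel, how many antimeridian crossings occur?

0

Leg 1: -154.638° → -6.866°, shortest Δλ = 147.772° (east) — does not cross 180°.
Leg 2: -6.866° → +49.865°, shortest Δλ = 56.731° (east) — does not cross 180°.
Leg 3: +49.865° → +148.328°, shortest Δλ = 98.463° (east) — does not cross 180°.
Leg 4: +148.328° → +167.798°, shortest Δλ = 19.47° (east) — does not cross 180°.
Total crossings: 0.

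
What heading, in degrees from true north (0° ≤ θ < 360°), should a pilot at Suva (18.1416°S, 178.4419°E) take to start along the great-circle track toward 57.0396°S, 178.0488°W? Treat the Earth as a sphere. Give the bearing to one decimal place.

177.0°

Δλ = -178.0488 − 178.4419 = -356.4907°; wrapped into (−180°, 180°]: 3.5093°.
θ = atan2( sin Δλ · cos φ₂ , cos φ₁ · sin φ₂ − sin φ₁ · cos φ₂ · cos Δλ )
  = atan2(0.03330, -0.62825) = 176.966° → normalised to [0°, 360°): 176.966°.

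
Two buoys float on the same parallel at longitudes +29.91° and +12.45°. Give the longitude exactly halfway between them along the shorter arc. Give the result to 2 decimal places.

Signed shortest Δλ from +29.91° to +12.45° is -17.46°.
Midpoint longitude = +29.91° + (-17.46°)/2 = +29.91° − 8.73° = +21.18°.

+21.18°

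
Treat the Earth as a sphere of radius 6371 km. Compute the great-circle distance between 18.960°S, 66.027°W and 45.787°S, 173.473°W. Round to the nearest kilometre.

Δλ = -173.473 − -66.027 = -107.446°.
Δφ = -45.787 − -18.960 = -26.827°.
a = sin²(Δφ/2) + cos φ₁ · cos φ₂ · sin²(Δλ/2) = 0.482421.
c = 2·atan2(√a, √(1−a)) = 1.53563 rad → d = 6371·c ≈ 9783.51 km.

9784 km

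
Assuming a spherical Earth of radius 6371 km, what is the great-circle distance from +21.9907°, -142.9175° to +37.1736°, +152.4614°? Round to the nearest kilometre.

6351 km

Δλ = 152.4614 − -142.9175 = 295.3789°; wrapped into (−180°, 180°]: -64.6211°.
Δφ = 37.1736 − 21.9907 = 15.1829°.
a = sin²(Δφ/2) + cos φ₁ · cos φ₂ · sin²(Δλ/2) = 0.228537.
c = 2·atan2(√a, √(1−a)) = 0.99688 rad → d = 6371·c ≈ 6351.12 km.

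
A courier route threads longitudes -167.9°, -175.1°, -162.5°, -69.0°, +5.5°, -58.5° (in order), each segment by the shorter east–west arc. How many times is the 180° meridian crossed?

0

Leg 1: -167.9° → -175.1°, shortest Δλ = -7.2° (west) — does not cross 180°.
Leg 2: -175.1° → -162.5°, shortest Δλ = 12.6° (east) — does not cross 180°.
Leg 3: -162.5° → -69.0°, shortest Δλ = 93.5° (east) — does not cross 180°.
Leg 4: -69.0° → +5.5°, shortest Δλ = 74.5° (east) — does not cross 180°.
Leg 5: +5.5° → -58.5°, shortest Δλ = -64.0° (west) — does not cross 180°.
Total crossings: 0.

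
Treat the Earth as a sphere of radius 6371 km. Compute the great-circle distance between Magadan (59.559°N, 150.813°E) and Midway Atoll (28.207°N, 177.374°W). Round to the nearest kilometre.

Δλ = -177.374 − 150.813 = -328.187°; wrapped into (−180°, 180°]: 31.813°.
Δφ = 28.207 − 59.559 = -31.352°.
a = sin²(Δφ/2) + cos φ₁ · cos φ₂ · sin²(Δλ/2) = 0.106543.
c = 2·atan2(√a, √(1−a)) = 0.66501 rad → d = 6371·c ≈ 4236.75 km.

4237 km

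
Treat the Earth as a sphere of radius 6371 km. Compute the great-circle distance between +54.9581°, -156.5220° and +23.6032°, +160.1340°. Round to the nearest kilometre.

4974 km

Δλ = 160.1340 − -156.5220 = 316.6560°; wrapped into (−180°, 180°]: -43.3440°.
Δφ = 23.6032 − 54.9581 = -31.3549°.
a = sin²(Δφ/2) + cos φ₁ · cos φ₂ · sin²(Δλ/2) = 0.144773.
c = 2·atan2(√a, √(1−a)) = 0.78065 rad → d = 6371·c ≈ 4973.54 km.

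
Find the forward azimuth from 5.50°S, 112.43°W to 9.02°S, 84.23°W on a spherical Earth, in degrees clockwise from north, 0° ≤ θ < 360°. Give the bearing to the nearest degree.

99°

Δλ = -84.23 − -112.43 = 28.20°.
θ = atan2( sin Δλ · cos φ₂ , cos φ₁ · sin φ₂ − sin φ₁ · cos φ₂ · cos Δλ )
  = atan2(0.46671, -0.07263) = 98.846° → normalised to [0°, 360°): 98.846°.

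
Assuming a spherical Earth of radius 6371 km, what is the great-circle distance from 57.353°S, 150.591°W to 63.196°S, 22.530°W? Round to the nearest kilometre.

Δλ = -22.530 − -150.591 = 128.061°.
Δφ = -63.196 − -57.353 = -5.843°.
a = sin²(Δφ/2) + cos φ₁ · cos φ₂ · sin²(Δλ/2) = 0.199216.
c = 2·atan2(√a, √(1−a)) = 0.92533 rad → d = 6371·c ≈ 5895.31 km.

5895 km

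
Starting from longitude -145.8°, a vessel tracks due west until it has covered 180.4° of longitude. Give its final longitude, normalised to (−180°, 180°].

Start at -145.8°; shift −180.4° → -326.2°.
-326.2° lies outside (−180°, 180°]; add 360° → +33.8°.

+33.8°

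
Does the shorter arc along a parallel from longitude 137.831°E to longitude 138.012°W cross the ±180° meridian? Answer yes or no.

Naïve |-138.012 − 137.831| = 275.843° > 180°, so the shorter arc goes the other way round — across 180°.
Signed shortest Δλ = ((-138.012 − 137.831 + 180) mod 360) − 180 = 84.157°.
Going east by 84.157° from +137.831° passes through 180° before reaching -138.012°.

Yes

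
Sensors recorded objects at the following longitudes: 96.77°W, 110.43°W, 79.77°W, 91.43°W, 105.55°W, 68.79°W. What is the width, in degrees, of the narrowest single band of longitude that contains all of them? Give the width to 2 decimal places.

Sort the longitudes: -110.43°, -105.55°, -96.77°, -91.43°, -79.77°, -68.79°.
Eastward gaps between consecutive values (wrapping around): 4.88°, 8.78°, 5.34°, 11.66°, 10.98°, 318.36°.
Largest gap = 318.36° ⇒ minimal covering band is its complement: 360° − 318.36° = 41.64°.
Band runs from -110.43° eastward to -68.79°.

41.64°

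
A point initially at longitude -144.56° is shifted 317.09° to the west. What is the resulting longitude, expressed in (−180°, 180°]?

Start at -144.56°; shift −317.09° → -461.65°.
-461.65° lies outside (−180°, 180°]; add 360° → -101.65°.

-101.65°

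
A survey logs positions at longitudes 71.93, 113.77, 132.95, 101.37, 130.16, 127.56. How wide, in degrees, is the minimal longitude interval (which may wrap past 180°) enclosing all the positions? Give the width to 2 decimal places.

61.02°

Sort the longitudes: +71.93°, +101.37°, +113.77°, +127.56°, +130.16°, +132.95°.
Eastward gaps between consecutive values (wrapping around): 29.44°, 12.40°, 13.79°, 2.60°, 2.79°, 298.98°.
Largest gap = 298.98° ⇒ minimal covering band is its complement: 360° − 298.98° = 61.02°.
Band runs from +71.93° eastward to +132.95°.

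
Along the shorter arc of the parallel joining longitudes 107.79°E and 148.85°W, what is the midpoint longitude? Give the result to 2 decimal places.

159.47°E

Signed shortest Δλ from +107.79° to -148.85° is +103.36°.
Midpoint longitude = +107.79° + (+103.36°)/2 = +107.79° + 51.68° = +159.47°.
(The naïve average (+107.79 + -148.85)/2 = -20.53° is on the wrong side of the globe.)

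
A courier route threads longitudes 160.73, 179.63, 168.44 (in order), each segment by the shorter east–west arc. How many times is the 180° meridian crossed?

Leg 1: +160.73° → +179.63°, shortest Δλ = 18.9° (east) — does not cross 180°.
Leg 2: +179.63° → +168.44°, shortest Δλ = -11.19° (west) — does not cross 180°.
Total crossings: 0.

0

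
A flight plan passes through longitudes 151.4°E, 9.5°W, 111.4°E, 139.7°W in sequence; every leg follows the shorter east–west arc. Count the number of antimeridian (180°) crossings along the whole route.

1

Leg 1: +151.4° → -9.5°, shortest Δλ = -160.9° (west) — does not cross 180°.
Leg 2: -9.5° → +111.4°, shortest Δλ = 120.9° (east) — does not cross 180°.
Leg 3: +111.4° → -139.7°, shortest Δλ = 108.9° (east) — crosses 180°.
Total crossings: 1.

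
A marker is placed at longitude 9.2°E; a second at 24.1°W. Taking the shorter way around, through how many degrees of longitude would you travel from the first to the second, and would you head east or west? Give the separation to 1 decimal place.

33.3° west

Raw difference: -24.1 − 9.2 = -33.3°.
Normalise into (−180°, 180°]: -33.3° stays -33.3°.
Negative ⇒ the second point lies to the west; separation 33.3°.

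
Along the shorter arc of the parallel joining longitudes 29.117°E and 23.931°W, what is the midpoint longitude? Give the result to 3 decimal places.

Signed shortest Δλ from +29.117° to -23.931° is -53.048°.
Midpoint longitude = +29.117° + (-53.048°)/2 = +29.117° − 26.524° = +2.593°.

2.593°E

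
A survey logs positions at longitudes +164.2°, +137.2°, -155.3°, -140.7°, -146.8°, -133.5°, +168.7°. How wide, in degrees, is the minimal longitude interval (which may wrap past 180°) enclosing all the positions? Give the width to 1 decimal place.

Sort the longitudes: -155.3°, -146.8°, -140.7°, -133.5°, +137.2°, +164.2°, +168.7°.
Eastward gaps between consecutive values (wrapping around): 8.5°, 6.1°, 7.2°, 270.7°, 27.0°, 4.5°, 36.0°.
Largest gap = 270.7° ⇒ minimal covering band is its complement: 360° − 270.7° = 89.3°.
Band runs from +137.2° eastward to -133.5°, crossing the antimeridian.

89.3°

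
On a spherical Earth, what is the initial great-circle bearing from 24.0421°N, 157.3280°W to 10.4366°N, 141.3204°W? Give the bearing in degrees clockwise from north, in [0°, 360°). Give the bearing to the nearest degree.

129°

Δλ = -141.3204 − -157.3280 = 16.0076°.
θ = atan2( sin Δλ · cos φ₂ , cos φ₁ · sin φ₂ − sin φ₁ · cos φ₂ · cos Δλ )
  = atan2(0.27120, -0.21970) = 129.011° → normalised to [0°, 360°): 129.011°.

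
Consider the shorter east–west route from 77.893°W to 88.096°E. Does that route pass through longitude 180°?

No

Signed shortest Δλ = ((88.096 − -77.893 + 180) mod 360) − 180 = 165.989°.
Going east by 165.989° from -77.893° reaches +88.096° without touching 180°.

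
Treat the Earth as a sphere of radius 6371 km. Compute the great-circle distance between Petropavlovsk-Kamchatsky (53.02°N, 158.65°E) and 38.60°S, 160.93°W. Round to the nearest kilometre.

10906 km

Δλ = -160.93 − 158.65 = -319.58°; wrapped into (−180°, 180°]: 40.42°.
Δφ = -38.60 − 53.02 = -91.62°.
a = sin²(Δφ/2) + cos φ₁ · cos φ₂ · sin²(Δλ/2) = 0.570240.
c = 2·atan2(√a, √(1−a)) = 1.71174 rad → d = 6371·c ≈ 10905.52 km.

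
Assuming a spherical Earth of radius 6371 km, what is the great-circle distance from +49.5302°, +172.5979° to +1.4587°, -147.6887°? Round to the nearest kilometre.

6535 km

Δλ = -147.6887 − 172.5979 = -320.2866°; wrapped into (−180°, 180°]: 39.7134°.
Δφ = 1.4587 − 49.5302 = -48.0715°.
a = sin²(Δφ/2) + cos φ₁ · cos φ₂ · sin²(Δλ/2) = 0.240758.
c = 2·atan2(√a, √(1−a)) = 1.02572 rad → d = 6371·c ≈ 6534.86 km.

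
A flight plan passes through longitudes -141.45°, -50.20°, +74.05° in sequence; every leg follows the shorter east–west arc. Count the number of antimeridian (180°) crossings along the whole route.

Leg 1: -141.45° → -50.20°, shortest Δλ = 91.25° (east) — does not cross 180°.
Leg 2: -50.20° → +74.05°, shortest Δλ = 124.25° (east) — does not cross 180°.
Total crossings: 0.

0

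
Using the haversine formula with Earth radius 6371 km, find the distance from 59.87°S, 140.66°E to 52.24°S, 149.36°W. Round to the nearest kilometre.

Δλ = -149.36 − 140.66 = -290.02°; wrapped into (−180°, 180°]: 69.98°.
Δφ = -52.24 − -59.87 = 7.63°.
a = sin²(Δφ/2) + cos φ₁ · cos φ₂ · sin²(Δλ/2) = 0.105501.
c = 2·atan2(√a, √(1−a)) = 0.66162 rad → d = 6371·c ≈ 4215.19 km.

4215 km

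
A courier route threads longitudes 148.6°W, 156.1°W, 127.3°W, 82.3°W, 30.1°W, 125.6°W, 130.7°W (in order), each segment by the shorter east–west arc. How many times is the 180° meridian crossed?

Leg 1: -148.6° → -156.1°, shortest Δλ = -7.5° (west) — does not cross 180°.
Leg 2: -156.1° → -127.3°, shortest Δλ = 28.8° (east) — does not cross 180°.
Leg 3: -127.3° → -82.3°, shortest Δλ = 45.0° (east) — does not cross 180°.
Leg 4: -82.3° → -30.1°, shortest Δλ = 52.2° (east) — does not cross 180°.
Leg 5: -30.1° → -125.6°, shortest Δλ = -95.5° (west) — does not cross 180°.
Leg 6: -125.6° → -130.7°, shortest Δλ = -5.1° (west) — does not cross 180°.
Total crossings: 0.

0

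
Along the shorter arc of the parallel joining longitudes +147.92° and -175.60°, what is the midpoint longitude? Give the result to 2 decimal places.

Signed shortest Δλ from +147.92° to -175.60° is +36.48°.
Midpoint longitude = +147.92° + (+36.48°)/2 = +147.92° + 18.24° = +166.16°.
(The naïve average (+147.92 + -175.60)/2 = -13.84° is on the wrong side of the globe.)

+166.16°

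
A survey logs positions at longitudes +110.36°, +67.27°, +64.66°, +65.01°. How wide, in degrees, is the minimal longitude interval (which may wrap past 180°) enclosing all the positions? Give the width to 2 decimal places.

45.70°

Sort the longitudes: +64.66°, +65.01°, +67.27°, +110.36°.
Eastward gaps between consecutive values (wrapping around): 0.35°, 2.26°, 43.09°, 314.30°.
Largest gap = 314.30° ⇒ minimal covering band is its complement: 360° − 314.30° = 45.70°.
Band runs from +64.66° eastward to +110.36°.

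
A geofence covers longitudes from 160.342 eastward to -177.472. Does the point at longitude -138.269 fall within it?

Band width going east from +160.342° to -177.472°: ((-177.472 − 160.342) mod 360) = 22.186°.
Offset of -138.269° east of the west edge: ((-138.269 − 160.342) mod 360) = 61.389°.
61.389° > 22.186° ⇒ outside.

No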